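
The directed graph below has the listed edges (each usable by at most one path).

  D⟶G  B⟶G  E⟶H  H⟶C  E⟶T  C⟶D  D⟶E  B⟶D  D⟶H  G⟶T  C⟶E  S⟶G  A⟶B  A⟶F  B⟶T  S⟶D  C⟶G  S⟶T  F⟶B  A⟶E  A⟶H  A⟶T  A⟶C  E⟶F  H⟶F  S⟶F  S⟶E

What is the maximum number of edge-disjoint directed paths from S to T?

4

Assign every edge capacity 1; by Menger, the answer equals the max flow.
Path S→T (+1); total 1.
Path S→E→T (+1); total 2.
Path S→G→T (+1); total 3.
Path S→F→B→T (+1); total 4.
No residual S→T path; max flow = 4.
Certifying cut of size 4: {E→T, F→B, G→T, S→T}.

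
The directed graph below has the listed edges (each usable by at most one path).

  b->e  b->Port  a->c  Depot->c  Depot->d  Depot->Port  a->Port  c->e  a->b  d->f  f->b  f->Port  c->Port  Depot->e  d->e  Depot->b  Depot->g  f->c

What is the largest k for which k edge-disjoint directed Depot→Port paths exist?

4

Assign every edge capacity 1; by Menger, the answer equals the max flow.
Path Depot→Port (+1); total 1.
Path Depot→b→Port (+1); total 2.
Path Depot→c→Port (+1); total 3.
Path Depot→d→f→Port (+1); total 4.
No residual Depot→Port path; max flow = 4.
Certifying cut of size 4: {Depot→Port, Depot→b, Depot→c, Depot→d}.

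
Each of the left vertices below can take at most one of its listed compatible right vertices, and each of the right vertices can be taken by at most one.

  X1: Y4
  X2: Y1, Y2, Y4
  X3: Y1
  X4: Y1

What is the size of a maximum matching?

Unit-capacity flow: source→left, listed edges, right→sink; max matching = max flow.
Augmenting path X1→Y4 (+1); matched 1.
Augmenting path X2→Y1 (+1); matched 2.
Augmenting path X3→Y1→X2→Y2 (+1); matched 3.
No augmenting path remains; maximum matching = 3.
König certificate: {X1, X2, Y1} is a vertex cover of size 3 (every listed pair touches it), so no matching can be larger.

3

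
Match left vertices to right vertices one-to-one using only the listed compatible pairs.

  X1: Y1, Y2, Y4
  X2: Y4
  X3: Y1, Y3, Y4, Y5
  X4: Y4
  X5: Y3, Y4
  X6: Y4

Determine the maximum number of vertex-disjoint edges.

Unit-capacity flow: source→left, listed edges, right→sink; max matching = max flow.
Augmenting path X1→Y1 (+1); matched 1.
Augmenting path X2→Y4 (+1); matched 2.
Augmenting path X3→Y3 (+1); matched 3.
Augmenting path X5→Y3→X3→Y5 (+1); matched 4.
No augmenting path remains; maximum matching = 4.
König certificate: {X1, X3, X5, Y4} is a vertex cover of size 4 (every listed pair touches it), so no matching can be larger.

4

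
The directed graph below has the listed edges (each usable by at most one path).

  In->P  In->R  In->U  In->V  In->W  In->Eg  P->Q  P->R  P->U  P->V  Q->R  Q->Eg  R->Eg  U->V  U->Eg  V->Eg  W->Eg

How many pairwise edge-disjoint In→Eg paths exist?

Assign every edge capacity 1; by Menger, the answer equals the max flow.
Path In→Eg (+1); total 1.
Path In→R→Eg (+1); total 2.
Path In→U→Eg (+1); total 3.
Path In→V→Eg (+1); total 4.
Path In→W→Eg (+1); total 5.
Path In→P→Q→Eg (+1); total 6.
No residual In→Eg path; max flow = 6.
Certifying cut of size 6: {In→Eg, In→P, In→R, In→U, In→V, In→W}.

6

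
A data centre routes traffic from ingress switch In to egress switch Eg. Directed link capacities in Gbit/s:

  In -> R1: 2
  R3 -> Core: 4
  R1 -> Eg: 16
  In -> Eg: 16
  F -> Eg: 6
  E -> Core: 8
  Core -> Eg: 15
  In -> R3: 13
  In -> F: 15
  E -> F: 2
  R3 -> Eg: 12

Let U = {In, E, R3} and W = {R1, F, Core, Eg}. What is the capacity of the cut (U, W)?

Edges leaving {In, E, R3}: In→R1 (2), In→F (15), In→Eg (16), E→F (2), E→Core (8), R3→Core (4), R3→Eg (12).
Cut capacity = 2 + 15 + 16 + 2 + 8 + 4 + 12 = 59.

59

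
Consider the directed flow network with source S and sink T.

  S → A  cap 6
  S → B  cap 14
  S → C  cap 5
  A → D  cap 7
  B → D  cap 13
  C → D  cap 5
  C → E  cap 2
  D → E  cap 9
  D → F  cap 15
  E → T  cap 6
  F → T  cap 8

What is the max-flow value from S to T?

Augment S→C→E→T: bottleneck 2, flow now 2.
Augment S→A→D→E→T: bottleneck 4, flow now 6.
Augment S→A→D→F→T: bottleneck 2, flow now 8.
Augment S→B→D→F→T: bottleneck 6, flow now 14.
No augmenting path remains; maximum flow = 14.
In the residual graph, reachable from S: {S, A, B, C, D, E, F}.
Min-cut edges: E→T (6), F→T (8); capacity 6 + 8 = 14.
This cut is saturated, so no flow can exceed 14.

14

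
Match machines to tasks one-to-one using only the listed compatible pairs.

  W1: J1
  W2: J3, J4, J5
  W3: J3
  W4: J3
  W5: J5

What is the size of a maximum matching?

Unit-capacity flow: source→left, listed edges, right→sink; max matching = max flow.
Augmenting path W1→J1 (+1); matched 1.
Augmenting path W2→J3 (+1); matched 2.
Augmenting path W5→J5 (+1); matched 3.
Augmenting path W3→J3→W2→J4 (+1); matched 4.
No augmenting path remains; maximum matching = 4.
König certificate: {W1, W2, W5, J3} is a vertex cover of size 4 (every listed pair touches it), so no matching can be larger.

4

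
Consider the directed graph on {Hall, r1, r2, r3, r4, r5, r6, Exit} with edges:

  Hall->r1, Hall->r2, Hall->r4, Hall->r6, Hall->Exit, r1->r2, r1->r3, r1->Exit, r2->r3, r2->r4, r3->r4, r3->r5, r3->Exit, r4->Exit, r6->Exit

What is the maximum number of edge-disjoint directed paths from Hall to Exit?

Assign every edge capacity 1; by Menger, the answer equals the max flow.
Path Hall→Exit (+1); total 1.
Path Hall→r1→Exit (+1); total 2.
Path Hall→r4→Exit (+1); total 3.
Path Hall→r6→Exit (+1); total 4.
Path Hall→r2→r3→Exit (+1); total 5.
No residual Hall→Exit path; max flow = 5.
Certifying cut of size 5: {Hall→Exit, Hall→r1, Hall→r2, Hall→r4, Hall→r6}.

5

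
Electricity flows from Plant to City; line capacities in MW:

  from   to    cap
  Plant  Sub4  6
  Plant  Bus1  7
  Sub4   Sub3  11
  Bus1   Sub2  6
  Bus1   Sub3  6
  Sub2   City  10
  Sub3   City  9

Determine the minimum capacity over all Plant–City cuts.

Augment Plant→Sub4→Sub3→City: bottleneck 6, flow now 6.
Augment Plant→Bus1→Sub2→City: bottleneck 6, flow now 12.
Augment Plant→Bus1→Sub3→City: bottleneck 1, flow now 13.
No augmenting path remains; maximum flow = 13.
By max-flow min-cut, the minimum cut capacity equals the max flow.
In the residual graph, reachable from Plant: {Plant}.
Min-cut edges: Plant→Sub4 (6), Plant→Bus1 (7); capacity 6 + 7 = 13.

13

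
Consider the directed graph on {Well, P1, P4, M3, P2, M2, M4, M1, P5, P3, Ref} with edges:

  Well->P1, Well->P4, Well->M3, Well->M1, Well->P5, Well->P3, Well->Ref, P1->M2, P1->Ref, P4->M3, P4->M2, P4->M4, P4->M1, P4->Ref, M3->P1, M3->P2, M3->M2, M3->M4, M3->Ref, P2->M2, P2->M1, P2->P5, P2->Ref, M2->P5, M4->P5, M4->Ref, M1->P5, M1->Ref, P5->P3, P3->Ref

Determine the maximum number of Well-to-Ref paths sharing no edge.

6

Assign every edge capacity 1; by Menger, the answer equals the max flow.
Path Well→Ref (+1); total 1.
Path Well→P1→Ref (+1); total 2.
Path Well→P4→Ref (+1); total 3.
Path Well→M3→Ref (+1); total 4.
Path Well→M1→Ref (+1); total 5.
Path Well→P3→Ref (+1); total 6.
No residual Well→Ref path; max flow = 6.
Certifying cut of size 6: {P3→Ref, Well→M1, Well→M3, Well→P1, Well→P4, Well→Ref}.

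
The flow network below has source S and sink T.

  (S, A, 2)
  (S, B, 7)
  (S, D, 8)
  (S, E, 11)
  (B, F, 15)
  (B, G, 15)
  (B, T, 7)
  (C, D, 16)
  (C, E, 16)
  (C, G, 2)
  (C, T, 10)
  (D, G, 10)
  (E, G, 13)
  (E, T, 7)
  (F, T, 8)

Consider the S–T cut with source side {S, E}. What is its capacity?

37

Edges leaving {S, E}: S→A (2), S→B (7), S→D (8), E→G (13), E→T (7).
Cut capacity = 2 + 7 + 8 + 13 + 7 = 37.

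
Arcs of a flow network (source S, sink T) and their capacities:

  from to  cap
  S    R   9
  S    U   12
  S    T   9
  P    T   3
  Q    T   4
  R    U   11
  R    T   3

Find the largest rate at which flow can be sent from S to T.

12

Augment S→T: bottleneck 9, flow now 9.
Augment S→R→T: bottleneck 3, flow now 12.
No augmenting path remains; maximum flow = 12.
In the residual graph, reachable from S: {S, R, U}.
Min-cut edges: S→T (9), R→T (3); capacity 9 + 3 = 12.
This cut is saturated, so no flow can exceed 12.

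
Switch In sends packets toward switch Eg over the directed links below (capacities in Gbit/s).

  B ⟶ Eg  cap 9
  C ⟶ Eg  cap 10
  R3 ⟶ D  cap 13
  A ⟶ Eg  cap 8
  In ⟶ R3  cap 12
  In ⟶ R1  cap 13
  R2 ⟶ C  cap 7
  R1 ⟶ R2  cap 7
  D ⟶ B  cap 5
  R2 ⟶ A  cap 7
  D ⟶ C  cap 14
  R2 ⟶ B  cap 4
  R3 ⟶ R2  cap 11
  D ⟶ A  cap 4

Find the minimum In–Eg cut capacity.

19

Augment In→R3→R2→C→Eg: bottleneck 7, flow now 7.
Augment In→R3→R2→B→Eg: bottleneck 4, flow now 11.
Augment In→R3→D→C→Eg: bottleneck 1, flow now 12.
Augment In→R1→R2→A→Eg: bottleneck 7, flow now 19.
No augmenting path remains; maximum flow = 19.
By max-flow min-cut, the minimum cut capacity equals the max flow.
In the residual graph, reachable from In: {In, R1}.
Min-cut edges: In→R3 (12), R1→R2 (7); capacity 12 + 7 = 19.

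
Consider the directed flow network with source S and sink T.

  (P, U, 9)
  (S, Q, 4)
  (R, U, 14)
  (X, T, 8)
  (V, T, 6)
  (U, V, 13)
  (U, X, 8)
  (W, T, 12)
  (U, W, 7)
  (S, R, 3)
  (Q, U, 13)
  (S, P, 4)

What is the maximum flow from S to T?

Augment S→P→U→V→T: bottleneck 4, flow now 4.
Augment S→Q→U→V→T: bottleneck 2, flow now 6.
Augment S→Q→U→W→T: bottleneck 2, flow now 8.
Augment S→R→U→W→T: bottleneck 3, flow now 11.
No augmenting path remains; maximum flow = 11.
In the residual graph, reachable from S: {S}.
Min-cut edges: S→P (4), S→Q (4), S→R (3); capacity 4 + 4 + 3 = 11.
This cut is saturated, so no flow can exceed 11.

11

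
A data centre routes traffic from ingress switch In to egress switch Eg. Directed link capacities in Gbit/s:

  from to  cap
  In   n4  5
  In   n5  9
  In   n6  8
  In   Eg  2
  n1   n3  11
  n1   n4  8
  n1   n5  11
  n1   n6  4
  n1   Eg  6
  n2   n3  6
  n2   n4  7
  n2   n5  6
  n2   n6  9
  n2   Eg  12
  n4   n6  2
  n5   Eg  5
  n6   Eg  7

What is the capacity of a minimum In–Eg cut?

Augment In→Eg: bottleneck 2, flow now 2.
Augment In→n5→Eg: bottleneck 5, flow now 7.
Augment In→n6→Eg: bottleneck 7, flow now 14.
No augmenting path remains; maximum flow = 14.
By max-flow min-cut, the minimum cut capacity equals the max flow.
In the residual graph, reachable from In: {In, n4, n5, n6}.
Min-cut edges: In→Eg (2), n5→Eg (5), n6→Eg (7); capacity 2 + 5 + 7 = 14.

14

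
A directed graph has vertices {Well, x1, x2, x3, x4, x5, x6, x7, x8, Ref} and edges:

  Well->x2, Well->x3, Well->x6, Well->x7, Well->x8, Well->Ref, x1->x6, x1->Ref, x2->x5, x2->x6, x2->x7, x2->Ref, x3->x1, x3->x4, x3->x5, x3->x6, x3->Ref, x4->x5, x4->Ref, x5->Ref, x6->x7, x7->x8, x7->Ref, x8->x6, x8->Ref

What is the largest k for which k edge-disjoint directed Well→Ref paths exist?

Assign every edge capacity 1; by Menger, the answer equals the max flow.
Path Well→Ref (+1); total 1.
Path Well→x2→Ref (+1); total 2.
Path Well→x3→Ref (+1); total 3.
Path Well→x7→Ref (+1); total 4.
Path Well→x8→Ref (+1); total 5.
No residual Well→Ref path; max flow = 5.
Certifying cut of size 5: {Well→Ref, Well→x2, Well→x3, x7→Ref, x8→Ref}.

5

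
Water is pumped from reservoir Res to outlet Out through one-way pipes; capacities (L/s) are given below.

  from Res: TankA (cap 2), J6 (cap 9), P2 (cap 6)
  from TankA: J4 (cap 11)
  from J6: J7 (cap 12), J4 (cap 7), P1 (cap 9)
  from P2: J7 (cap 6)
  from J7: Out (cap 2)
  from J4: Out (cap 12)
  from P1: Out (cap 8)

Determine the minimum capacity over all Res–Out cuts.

13

Augment Res→TankA→J4→Out: bottleneck 2, flow now 2.
Augment Res→J6→J7→Out: bottleneck 2, flow now 4.
Augment Res→J6→J4→Out: bottleneck 7, flow now 11.
Augment Res→P2→J7→J6→P1→Out: bottleneck 2, flow now 13. (uses reverse residual edge)
No augmenting path remains; maximum flow = 13.
By max-flow min-cut, the minimum cut capacity equals the max flow.
In the residual graph, reachable from Res: {Res, P2, J7}.
Min-cut edges: Res→TankA (2), Res→J6 (9), J7→Out (2); capacity 2 + 9 + 2 = 13.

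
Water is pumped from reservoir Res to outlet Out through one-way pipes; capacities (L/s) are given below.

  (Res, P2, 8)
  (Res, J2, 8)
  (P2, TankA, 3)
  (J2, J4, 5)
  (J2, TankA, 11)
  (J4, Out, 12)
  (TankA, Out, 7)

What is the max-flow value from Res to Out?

11

Augment Res→P2→TankA→Out: bottleneck 3, flow now 3.
Augment Res→J2→J4→Out: bottleneck 5, flow now 8.
Augment Res→J2→TankA→Out: bottleneck 3, flow now 11.
No augmenting path remains; maximum flow = 11.
In the residual graph, reachable from Res: {Res, P2}.
Min-cut edges: Res→J2 (8), P2→TankA (3); capacity 8 + 3 = 11.
This cut is saturated, so no flow can exceed 11.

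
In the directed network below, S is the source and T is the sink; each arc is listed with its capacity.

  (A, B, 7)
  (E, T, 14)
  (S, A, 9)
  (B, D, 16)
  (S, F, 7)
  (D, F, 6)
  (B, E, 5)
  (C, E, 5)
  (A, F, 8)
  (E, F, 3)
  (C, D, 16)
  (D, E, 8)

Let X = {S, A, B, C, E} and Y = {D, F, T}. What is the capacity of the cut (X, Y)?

Edges leaving {S, A, B, C, E}: S→F (7), A→F (8), B→D (16), C→D (16), E→F (3), E→T (14).
Cut capacity = 7 + 8 + 16 + 16 + 3 + 14 = 64.

64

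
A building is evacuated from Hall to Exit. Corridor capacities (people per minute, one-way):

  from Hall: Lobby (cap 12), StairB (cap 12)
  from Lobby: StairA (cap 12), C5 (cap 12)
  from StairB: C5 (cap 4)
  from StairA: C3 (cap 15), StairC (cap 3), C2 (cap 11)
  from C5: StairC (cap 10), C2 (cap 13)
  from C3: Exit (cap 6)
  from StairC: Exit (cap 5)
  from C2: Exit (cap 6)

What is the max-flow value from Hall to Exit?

16

Augment Hall→Lobby→StairA→C3→Exit: bottleneck 6, flow now 6.
Augment Hall→Lobby→StairA→StairC→Exit: bottleneck 3, flow now 9.
Augment Hall→Lobby→StairA→C2→Exit: bottleneck 3, flow now 12.
Augment Hall→StairB→C5→StairC→Exit: bottleneck 2, flow now 14.
Augment Hall→StairB→C5→C2→Exit: bottleneck 2, flow now 16.
No augmenting path remains; maximum flow = 16.
In the residual graph, reachable from Hall: {Hall, StairB}.
Min-cut edges: Hall→Lobby (12), StairB→C5 (4); capacity 12 + 4 = 16.
This cut is saturated, so no flow can exceed 16.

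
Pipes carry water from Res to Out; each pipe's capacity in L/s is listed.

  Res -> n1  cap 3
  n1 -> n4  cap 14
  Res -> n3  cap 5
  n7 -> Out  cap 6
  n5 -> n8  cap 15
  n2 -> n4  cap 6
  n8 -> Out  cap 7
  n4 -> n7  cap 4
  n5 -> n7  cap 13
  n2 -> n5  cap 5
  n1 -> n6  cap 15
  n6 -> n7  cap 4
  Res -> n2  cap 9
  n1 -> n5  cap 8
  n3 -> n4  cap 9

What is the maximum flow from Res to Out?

12

Augment Res→n1→n4→n7→Out: bottleneck 3, flow now 3.
Augment Res→n2→n4→n7→Out: bottleneck 1, flow now 4.
Augment Res→n2→n5→n7→Out: bottleneck 2, flow now 6.
Augment Res→n2→n5→n8→Out: bottleneck 3, flow now 9.
Augment Res→n2→n4→n1→n5→n8→Out: bottleneck 3, flow now 12. (uses reverse residual edge)
No augmenting path remains; maximum flow = 12.
In the residual graph, reachable from Res: {Res, n2, n3, n4}.
Min-cut edges: Res→n1 (3), n2→n5 (5), n4→n7 (4); capacity 3 + 5 + 4 = 12.
This cut is saturated, so no flow can exceed 12.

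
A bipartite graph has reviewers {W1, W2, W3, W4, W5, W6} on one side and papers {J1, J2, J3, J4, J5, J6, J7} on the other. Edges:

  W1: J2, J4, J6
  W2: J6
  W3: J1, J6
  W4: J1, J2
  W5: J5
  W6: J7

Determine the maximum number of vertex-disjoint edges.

6

Unit-capacity flow: source→left, listed edges, right→sink; max matching = max flow.
Augmenting path W1→J2 (+1); matched 1.
Augmenting path W2→J6 (+1); matched 2.
Augmenting path W3→J1 (+1); matched 3.
Augmenting path W5→J5 (+1); matched 4.
Augmenting path W6→J7 (+1); matched 5.
Augmenting path W4→J2→W1→J4 (+1); matched 6.
No augmenting path remains; maximum matching = 6.
König certificate: {W1, W2, W3, W4, W5, W6} is a vertex cover of size 6 (every listed pair touches it), so no matching can be larger.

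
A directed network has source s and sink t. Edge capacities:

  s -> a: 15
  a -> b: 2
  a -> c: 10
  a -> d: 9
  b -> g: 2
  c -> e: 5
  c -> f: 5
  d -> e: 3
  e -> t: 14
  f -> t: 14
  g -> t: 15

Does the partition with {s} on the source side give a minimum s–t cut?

Yes — it is a minimum cut (capacity 15).

Given cut capacity: 15 = 15.
Augment s→a→b→g→t: bottleneck 2, flow now 2.
Augment s→a→c→e→t: bottleneck 5, flow now 7.
Augment s→a→c→f→t: bottleneck 5, flow now 12.
Augment s→a→d→e→t: bottleneck 3, flow now 15.
No augmenting path remains; maximum flow = 15.
Cut capacity 15 equals the max flow, so it is a minimum cut.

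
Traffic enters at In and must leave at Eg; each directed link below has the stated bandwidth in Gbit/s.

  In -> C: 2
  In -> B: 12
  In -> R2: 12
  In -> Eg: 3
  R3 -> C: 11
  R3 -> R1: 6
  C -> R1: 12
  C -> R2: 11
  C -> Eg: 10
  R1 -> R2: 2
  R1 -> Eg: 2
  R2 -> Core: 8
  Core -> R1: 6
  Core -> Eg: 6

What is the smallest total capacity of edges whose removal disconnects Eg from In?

Augment In→Eg: bottleneck 3, flow now 3.
Augment In→C→Eg: bottleneck 2, flow now 5.
Augment In→R2→Core→Eg: bottleneck 6, flow now 11.
Augment In→R2→Core→R1→Eg: bottleneck 2, flow now 13.
No augmenting path remains; maximum flow = 13.
By max-flow min-cut, the minimum cut capacity equals the max flow.
In the residual graph, reachable from In: {In, B, R2}.
Min-cut edges: In→C (2), In→Eg (3), R2→Core (8); capacity 2 + 3 + 8 = 13.

13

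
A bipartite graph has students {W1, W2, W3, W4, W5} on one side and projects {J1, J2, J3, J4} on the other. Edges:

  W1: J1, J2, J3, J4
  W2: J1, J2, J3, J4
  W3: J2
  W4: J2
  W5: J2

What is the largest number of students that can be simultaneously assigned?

3

Unit-capacity flow: source→left, listed edges, right→sink; max matching = max flow.
Augmenting path W1→J1 (+1); matched 1.
Augmenting path W2→J2 (+1); matched 2.
Augmenting path W3→J2→W2→J3 (+1); matched 3.
No augmenting path remains; maximum matching = 3.
König certificate: {W1, W2, J2} is a vertex cover of size 3 (every listed pair touches it), so no matching can be larger.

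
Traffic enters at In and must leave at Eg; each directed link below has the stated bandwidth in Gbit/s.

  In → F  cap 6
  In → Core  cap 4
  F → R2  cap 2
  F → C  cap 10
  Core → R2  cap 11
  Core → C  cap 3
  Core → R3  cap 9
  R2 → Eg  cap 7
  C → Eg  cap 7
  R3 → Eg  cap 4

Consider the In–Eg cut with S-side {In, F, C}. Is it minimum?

No — its capacity is 13, but the minimum cut has capacity 10.

Given cut capacity: 4 + 2 + 7 = 13.
Augment In→F→R2→Eg: bottleneck 2, flow now 2.
Augment In→F→C→Eg: bottleneck 4, flow now 6.
Augment In→Core→R2→Eg: bottleneck 4, flow now 10.
No augmenting path remains; maximum flow = 10.
In the residual graph, reachable from In: {In}.
Min-cut edges: In→F (6), In→Core (4); capacity 6 + 4 = 10.
Cut capacity 13 exceeds the max flow 10, so it is not minimum.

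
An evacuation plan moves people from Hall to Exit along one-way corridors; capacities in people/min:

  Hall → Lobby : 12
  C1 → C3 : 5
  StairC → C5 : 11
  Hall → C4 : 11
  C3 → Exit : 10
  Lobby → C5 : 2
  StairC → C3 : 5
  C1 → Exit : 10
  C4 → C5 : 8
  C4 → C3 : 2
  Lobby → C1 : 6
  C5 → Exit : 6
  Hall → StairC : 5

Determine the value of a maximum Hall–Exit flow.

Augment Hall→StairC→C5→Exit: bottleneck 5, flow now 5.
Augment Hall→C4→C5→Exit: bottleneck 1, flow now 6.
Augment Hall→C4→C3→Exit: bottleneck 2, flow now 8.
Augment Hall→Lobby→C1→Exit: bottleneck 6, flow now 14.
Augment Hall→C4→C5→StairC→C3→Exit: bottleneck 5, flow now 19. (uses reverse residual edge)
No augmenting path remains; maximum flow = 19.
In the residual graph, reachable from Hall: {Hall, C4, Lobby, C5}.
Min-cut edges: Hall→StairC (5), C4→C3 (2), Lobby→C1 (6), C5→Exit (6); capacity 5 + 2 + 6 + 6 = 19.
This cut is saturated, so no flow can exceed 19.

19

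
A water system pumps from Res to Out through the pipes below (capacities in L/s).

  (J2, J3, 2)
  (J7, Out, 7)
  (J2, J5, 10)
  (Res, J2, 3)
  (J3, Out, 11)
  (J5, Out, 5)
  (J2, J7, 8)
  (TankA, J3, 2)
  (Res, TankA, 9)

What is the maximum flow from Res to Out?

Augment Res→TankA→J3→Out: bottleneck 2, flow now 2.
Augment Res→J2→J3→Out: bottleneck 2, flow now 4.
Augment Res→J2→J7→Out: bottleneck 1, flow now 5.
No augmenting path remains; maximum flow = 5.
In the residual graph, reachable from Res: {Res, TankA}.
Min-cut edges: Res→J2 (3), TankA→J3 (2); capacity 3 + 2 = 5.
This cut is saturated, so no flow can exceed 5.

5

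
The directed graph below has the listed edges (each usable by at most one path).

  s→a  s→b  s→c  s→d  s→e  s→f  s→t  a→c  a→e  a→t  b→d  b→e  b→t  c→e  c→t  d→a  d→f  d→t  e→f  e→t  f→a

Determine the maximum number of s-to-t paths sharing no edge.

6

Assign every edge capacity 1; by Menger, the answer equals the max flow.
Path s→t (+1); total 1.
Path s→a→t (+1); total 2.
Path s→b→t (+1); total 3.
Path s→c→t (+1); total 4.
Path s→d→t (+1); total 5.
Path s→e→t (+1); total 6.
No residual s→t path; max flow = 6.
Certifying cut of size 6: {a→t, c→t, e→t, s→b, s→d, s→t}.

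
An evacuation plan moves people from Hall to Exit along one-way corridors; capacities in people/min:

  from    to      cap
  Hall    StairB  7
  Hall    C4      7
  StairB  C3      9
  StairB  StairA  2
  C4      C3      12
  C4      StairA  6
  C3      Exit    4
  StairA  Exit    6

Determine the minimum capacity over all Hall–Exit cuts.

10

Augment Hall→StairB→C3→Exit: bottleneck 4, flow now 4.
Augment Hall→StairB→StairA→Exit: bottleneck 2, flow now 6.
Augment Hall→C4→StairA→Exit: bottleneck 4, flow now 10.
No augmenting path remains; maximum flow = 10.
By max-flow min-cut, the minimum cut capacity equals the max flow.
In the residual graph, reachable from Hall: {Hall, StairB, C4, C3, StairA}.
Min-cut edges: C3→Exit (4), StairA→Exit (6); capacity 4 + 6 = 10.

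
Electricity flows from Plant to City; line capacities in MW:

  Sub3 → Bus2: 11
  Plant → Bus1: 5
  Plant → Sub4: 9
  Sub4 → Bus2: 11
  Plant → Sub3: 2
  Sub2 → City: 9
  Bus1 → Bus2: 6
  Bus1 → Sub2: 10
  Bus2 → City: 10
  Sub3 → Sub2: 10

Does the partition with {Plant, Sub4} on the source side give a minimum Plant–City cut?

No — its capacity is 18, but the minimum cut has capacity 16.

Given cut capacity: 5 + 2 + 11 = 18.
Augment Plant→Sub4→Bus2→City: bottleneck 9, flow now 9.
Augment Plant→Bus1→Bus2→City: bottleneck 1, flow now 10.
Augment Plant→Bus1→Sub2→City: bottleneck 4, flow now 14.
Augment Plant→Sub3→Sub2→City: bottleneck 2, flow now 16.
No augmenting path remains; maximum flow = 16.
In the residual graph, reachable from Plant: {Plant}.
Min-cut edges: Plant→Sub4 (9), Plant→Bus1 (5), Plant→Sub3 (2); capacity 9 + 5 + 2 = 16.
Cut capacity 18 exceeds the max flow 16, so it is not minimum.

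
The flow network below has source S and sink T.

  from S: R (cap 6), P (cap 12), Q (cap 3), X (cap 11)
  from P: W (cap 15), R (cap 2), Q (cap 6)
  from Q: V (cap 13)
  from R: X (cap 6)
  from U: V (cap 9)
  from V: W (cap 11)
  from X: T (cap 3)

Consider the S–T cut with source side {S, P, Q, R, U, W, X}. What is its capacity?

Edges leaving {S, P, Q, R, U, W, X}: Q→V (13), U→V (9), X→T (3).
Cut capacity = 13 + 9 + 3 = 25.

25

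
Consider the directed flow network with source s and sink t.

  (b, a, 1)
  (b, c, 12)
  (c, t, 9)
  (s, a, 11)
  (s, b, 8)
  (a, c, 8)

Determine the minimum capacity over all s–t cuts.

9

Augment s→a→c→t: bottleneck 8, flow now 8.
Augment s→b→c→t: bottleneck 1, flow now 9.
No augmenting path remains; maximum flow = 9.
By max-flow min-cut, the minimum cut capacity equals the max flow.
In the residual graph, reachable from s: {s, a, b, c}.
Min-cut edges: c→t (9); capacity 9 = 9.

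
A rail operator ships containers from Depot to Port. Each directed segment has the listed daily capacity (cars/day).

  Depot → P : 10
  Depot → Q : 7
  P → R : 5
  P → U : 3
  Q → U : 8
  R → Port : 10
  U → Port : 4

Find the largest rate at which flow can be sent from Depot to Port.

9

Augment Depot→P→R→Port: bottleneck 5, flow now 5.
Augment Depot→P→U→Port: bottleneck 3, flow now 8.
Augment Depot→Q→U→Port: bottleneck 1, flow now 9.
No augmenting path remains; maximum flow = 9.
In the residual graph, reachable from Depot: {Depot, P, Q, U}.
Min-cut edges: P→R (5), U→Port (4); capacity 5 + 4 = 9.
This cut is saturated, so no flow can exceed 9.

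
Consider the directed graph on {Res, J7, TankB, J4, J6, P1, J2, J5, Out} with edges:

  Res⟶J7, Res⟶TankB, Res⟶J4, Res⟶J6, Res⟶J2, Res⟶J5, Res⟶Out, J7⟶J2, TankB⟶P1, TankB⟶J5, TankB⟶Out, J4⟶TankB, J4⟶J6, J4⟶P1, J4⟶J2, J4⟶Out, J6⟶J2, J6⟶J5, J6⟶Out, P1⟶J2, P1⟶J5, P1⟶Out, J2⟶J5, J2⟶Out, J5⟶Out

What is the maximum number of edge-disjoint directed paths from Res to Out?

6

Assign every edge capacity 1; by Menger, the answer equals the max flow.
Path Res→Out (+1); total 1.
Path Res→TankB→Out (+1); total 2.
Path Res→J4→Out (+1); total 3.
Path Res→J6→Out (+1); total 4.
Path Res→J2→Out (+1); total 5.
Path Res→J5→Out (+1); total 6.
No residual Res→Out path; max flow = 6.
Certifying cut of size 6: {J2→Out, J5→Out, Res→J4, Res→J6, Res→Out, Res→TankB}.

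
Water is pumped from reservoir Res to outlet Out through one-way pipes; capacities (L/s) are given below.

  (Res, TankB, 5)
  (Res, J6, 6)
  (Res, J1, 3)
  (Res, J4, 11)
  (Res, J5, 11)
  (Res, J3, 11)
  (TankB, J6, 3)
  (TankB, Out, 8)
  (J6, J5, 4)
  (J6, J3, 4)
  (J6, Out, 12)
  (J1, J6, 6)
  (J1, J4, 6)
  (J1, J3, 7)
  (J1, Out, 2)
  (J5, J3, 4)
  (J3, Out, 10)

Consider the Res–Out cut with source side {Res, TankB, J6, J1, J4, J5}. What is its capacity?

48

Edges leaving {Res, TankB, J6, J1, J4, J5}: Res→J3 (11), TankB→Out (8), J6→J3 (4), J6→Out (12), J1→J3 (7), J1→Out (2), J5→J3 (4).
Cut capacity = 11 + 8 + 4 + 12 + 7 + 2 + 4 = 48.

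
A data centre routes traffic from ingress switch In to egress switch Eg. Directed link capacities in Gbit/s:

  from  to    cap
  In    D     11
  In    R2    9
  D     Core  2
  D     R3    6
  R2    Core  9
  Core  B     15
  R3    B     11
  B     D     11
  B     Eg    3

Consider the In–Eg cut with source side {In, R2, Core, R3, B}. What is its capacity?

Edges leaving {In, R2, Core, R3, B}: In→D (11), B→D (11), B→Eg (3).
Cut capacity = 11 + 11 + 3 = 25.

25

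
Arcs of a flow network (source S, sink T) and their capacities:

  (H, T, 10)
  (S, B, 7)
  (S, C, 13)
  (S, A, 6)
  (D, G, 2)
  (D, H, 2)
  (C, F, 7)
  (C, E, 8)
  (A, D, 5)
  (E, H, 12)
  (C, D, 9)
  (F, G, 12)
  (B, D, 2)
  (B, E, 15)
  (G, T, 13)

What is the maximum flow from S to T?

Augment S→A→D→G→T: bottleneck 2, flow now 2.
Augment S→A→D→H→T: bottleneck 2, flow now 4.
Augment S→B→E→H→T: bottleneck 7, flow now 11.
Augment S→C→E→H→T: bottleneck 1, flow now 12.
Augment S→C→F→G→T: bottleneck 7, flow now 19.
No augmenting path remains; maximum flow = 19.
In the residual graph, reachable from S: {S, A, B, C, D, E, H}.
Min-cut edges: C→F (7), D→G (2), H→T (10); capacity 7 + 2 + 10 = 19.
This cut is saturated, so no flow can exceed 19.

19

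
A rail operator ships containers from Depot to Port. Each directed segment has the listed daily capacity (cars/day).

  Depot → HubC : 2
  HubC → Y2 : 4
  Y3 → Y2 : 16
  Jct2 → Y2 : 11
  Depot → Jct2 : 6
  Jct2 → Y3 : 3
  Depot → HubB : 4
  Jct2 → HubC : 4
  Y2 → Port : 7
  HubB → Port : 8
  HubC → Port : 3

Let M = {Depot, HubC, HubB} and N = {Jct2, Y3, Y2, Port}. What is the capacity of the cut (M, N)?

21

Edges leaving {Depot, HubC, HubB}: Depot→Jct2 (6), HubC→Y2 (4), HubC→Port (3), HubB→Port (8).
Cut capacity = 6 + 4 + 3 + 8 = 21.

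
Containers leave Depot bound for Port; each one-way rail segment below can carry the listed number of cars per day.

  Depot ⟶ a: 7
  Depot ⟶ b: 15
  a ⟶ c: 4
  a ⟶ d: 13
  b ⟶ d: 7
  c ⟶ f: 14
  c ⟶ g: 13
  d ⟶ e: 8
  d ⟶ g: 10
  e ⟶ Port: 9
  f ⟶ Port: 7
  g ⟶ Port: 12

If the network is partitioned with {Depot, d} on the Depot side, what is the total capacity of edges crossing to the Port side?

Edges leaving {Depot, d}: Depot→a (7), Depot→b (15), d→e (8), d→g (10).
Cut capacity = 7 + 15 + 8 + 10 = 40.

40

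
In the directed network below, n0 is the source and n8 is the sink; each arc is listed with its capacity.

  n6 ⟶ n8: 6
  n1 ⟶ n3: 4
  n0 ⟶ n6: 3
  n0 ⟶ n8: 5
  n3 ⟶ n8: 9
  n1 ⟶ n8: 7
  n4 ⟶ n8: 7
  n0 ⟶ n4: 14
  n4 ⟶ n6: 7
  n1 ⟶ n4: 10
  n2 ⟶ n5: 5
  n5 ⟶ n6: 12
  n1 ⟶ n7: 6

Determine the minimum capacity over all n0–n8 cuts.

18

Augment n0→n8: bottleneck 5, flow now 5.
Augment n0→n4→n8: bottleneck 7, flow now 12.
Augment n0→n6→n8: bottleneck 3, flow now 15.
Augment n0→n4→n6→n8: bottleneck 3, flow now 18.
No augmenting path remains; maximum flow = 18.
By max-flow min-cut, the minimum cut capacity equals the max flow.
In the residual graph, reachable from n0: {n0, n4, n6}.
Min-cut edges: n0→n8 (5), n4→n8 (7), n6→n8 (6); capacity 5 + 7 + 6 = 18.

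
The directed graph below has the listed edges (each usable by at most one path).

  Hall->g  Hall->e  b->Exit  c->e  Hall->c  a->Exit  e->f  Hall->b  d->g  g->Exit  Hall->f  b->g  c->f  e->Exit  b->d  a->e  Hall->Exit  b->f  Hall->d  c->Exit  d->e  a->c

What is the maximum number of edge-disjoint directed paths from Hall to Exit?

5

Assign every edge capacity 1; by Menger, the answer equals the max flow.
Path Hall→Exit (+1); total 1.
Path Hall→b→Exit (+1); total 2.
Path Hall→c→Exit (+1); total 3.
Path Hall→e→Exit (+1); total 4.
Path Hall→g→Exit (+1); total 5.
No residual Hall→Exit path; max flow = 5.
Certifying cut of size 5: {Hall→Exit, Hall→b, Hall→c, e→Exit, g→Exit}.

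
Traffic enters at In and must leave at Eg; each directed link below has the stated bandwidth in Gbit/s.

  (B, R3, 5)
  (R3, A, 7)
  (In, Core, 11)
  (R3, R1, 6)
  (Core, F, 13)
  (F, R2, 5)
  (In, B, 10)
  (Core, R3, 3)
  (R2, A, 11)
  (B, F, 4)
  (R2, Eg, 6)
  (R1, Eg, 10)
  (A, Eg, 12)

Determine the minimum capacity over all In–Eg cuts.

13

Augment In→Core→R3→A→Eg: bottleneck 3, flow now 3.
Augment In→Core→F→R2→Eg: bottleneck 5, flow now 8.
Augment In→B→R3→A→Eg: bottleneck 4, flow now 12.
Augment In→B→R3→R1→Eg: bottleneck 1, flow now 13.
No augmenting path remains; maximum flow = 13.
By max-flow min-cut, the minimum cut capacity equals the max flow.
In the residual graph, reachable from In: {In, Core, B, F}.
Min-cut edges: Core→R3 (3), B→R3 (5), F→R2 (5); capacity 3 + 5 + 5 = 13.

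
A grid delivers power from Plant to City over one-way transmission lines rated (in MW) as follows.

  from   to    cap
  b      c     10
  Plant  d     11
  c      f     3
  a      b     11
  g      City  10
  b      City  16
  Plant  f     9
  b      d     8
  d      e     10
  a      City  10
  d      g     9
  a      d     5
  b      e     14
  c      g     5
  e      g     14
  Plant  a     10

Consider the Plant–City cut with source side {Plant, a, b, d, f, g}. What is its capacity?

Edges leaving {Plant, a, b, d, f, g}: a→City (10), b→c (10), b→e (14), b→City (16), d→e (10), g→City (10).
Cut capacity = 10 + 10 + 14 + 16 + 10 + 10 = 70.

70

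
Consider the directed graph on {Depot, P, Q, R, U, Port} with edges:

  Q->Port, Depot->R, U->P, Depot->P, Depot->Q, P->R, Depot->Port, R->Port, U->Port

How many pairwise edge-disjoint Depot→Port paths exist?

Assign every edge capacity 1; by Menger, the answer equals the max flow.
Path Depot→Port (+1); total 1.
Path Depot→Q→Port (+1); total 2.
Path Depot→R→Port (+1); total 3.
No residual Depot→Port path; max flow = 3.
Certifying cut of size 3: {Depot→Port, Depot→Q, R→Port}.

3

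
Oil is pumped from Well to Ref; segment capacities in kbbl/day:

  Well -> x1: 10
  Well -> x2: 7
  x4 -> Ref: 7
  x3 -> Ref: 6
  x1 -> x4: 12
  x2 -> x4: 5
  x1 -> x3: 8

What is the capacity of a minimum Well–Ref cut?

13

Augment Well→x1→x3→Ref: bottleneck 6, flow now 6.
Augment Well→x1→x4→Ref: bottleneck 4, flow now 10.
Augment Well→x2→x4→Ref: bottleneck 3, flow now 13.
No augmenting path remains; maximum flow = 13.
By max-flow min-cut, the minimum cut capacity equals the max flow.
In the residual graph, reachable from Well: {Well, x1, x2, x3, x4}.
Min-cut edges: x3→Ref (6), x4→Ref (7); capacity 6 + 7 = 13.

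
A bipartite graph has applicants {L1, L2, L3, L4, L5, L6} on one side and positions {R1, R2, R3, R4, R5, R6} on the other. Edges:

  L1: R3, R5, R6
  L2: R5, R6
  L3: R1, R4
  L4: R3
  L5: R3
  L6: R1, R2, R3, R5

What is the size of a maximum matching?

Unit-capacity flow: source→left, listed edges, right→sink; max matching = max flow.
Augmenting path L1→R3 (+1); matched 1.
Augmenting path L2→R5 (+1); matched 2.
Augmenting path L3→R1 (+1); matched 3.
Augmenting path L6→R2 (+1); matched 4.
Augmenting path L4→R3→L1→R6 (+1); matched 5.
No augmenting path remains; maximum matching = 5.
König certificate: {L1, L2, L3, L6, R3} is a vertex cover of size 5 (every listed pair touches it), so no matching can be larger.

5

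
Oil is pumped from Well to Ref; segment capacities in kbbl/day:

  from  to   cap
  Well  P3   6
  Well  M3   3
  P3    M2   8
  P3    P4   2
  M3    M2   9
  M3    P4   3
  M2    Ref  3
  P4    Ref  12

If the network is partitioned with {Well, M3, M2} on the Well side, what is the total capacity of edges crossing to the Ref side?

Edges leaving {Well, M3, M2}: Well→P3 (6), M3→P4 (3), M2→Ref (3).
Cut capacity = 6 + 3 + 3 = 12.

12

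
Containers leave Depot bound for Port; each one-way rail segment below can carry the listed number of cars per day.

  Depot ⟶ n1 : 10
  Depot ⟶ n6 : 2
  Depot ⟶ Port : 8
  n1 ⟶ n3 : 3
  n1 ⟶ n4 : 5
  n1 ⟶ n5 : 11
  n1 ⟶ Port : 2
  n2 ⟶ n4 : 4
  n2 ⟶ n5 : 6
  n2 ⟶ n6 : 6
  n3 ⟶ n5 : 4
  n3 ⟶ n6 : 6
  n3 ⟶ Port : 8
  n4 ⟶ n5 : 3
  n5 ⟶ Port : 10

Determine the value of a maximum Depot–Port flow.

18

Augment Depot→Port: bottleneck 8, flow now 8.
Augment Depot→n1→Port: bottleneck 2, flow now 10.
Augment Depot→n1→n3→Port: bottleneck 3, flow now 13.
Augment Depot→n1→n5→Port: bottleneck 5, flow now 18.
No augmenting path remains; maximum flow = 18.
In the residual graph, reachable from Depot: {Depot, n6}.
Min-cut edges: Depot→n1 (10), Depot→Port (8); capacity 10 + 8 = 18.
This cut is saturated, so no flow can exceed 18.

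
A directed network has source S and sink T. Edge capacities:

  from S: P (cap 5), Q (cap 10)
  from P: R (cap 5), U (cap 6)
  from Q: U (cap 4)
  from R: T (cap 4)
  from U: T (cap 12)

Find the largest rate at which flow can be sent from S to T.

Augment S→P→R→T: bottleneck 4, flow now 4.
Augment S→P→U→T: bottleneck 1, flow now 5.
Augment S→Q→U→T: bottleneck 4, flow now 9.
No augmenting path remains; maximum flow = 9.
In the residual graph, reachable from S: {S, Q}.
Min-cut edges: S→P (5), Q→U (4); capacity 5 + 4 = 9.
This cut is saturated, so no flow can exceed 9.

9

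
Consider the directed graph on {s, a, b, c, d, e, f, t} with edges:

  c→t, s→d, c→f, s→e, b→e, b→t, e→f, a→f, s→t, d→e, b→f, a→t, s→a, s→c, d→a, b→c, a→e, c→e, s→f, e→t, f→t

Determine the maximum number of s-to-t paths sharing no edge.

5

Assign every edge capacity 1; by Menger, the answer equals the max flow.
Path s→t (+1); total 1.
Path s→a→t (+1); total 2.
Path s→c→t (+1); total 3.
Path s→e→t (+1); total 4.
Path s→f→t (+1); total 5.
No residual s→t path; max flow = 5.
Certifying cut of size 5: {a→t, e→t, f→t, s→c, s→t}.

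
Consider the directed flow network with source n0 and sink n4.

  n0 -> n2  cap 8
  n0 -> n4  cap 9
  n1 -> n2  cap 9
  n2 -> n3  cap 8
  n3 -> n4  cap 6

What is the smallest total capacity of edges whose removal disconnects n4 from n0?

15

Augment n0→n4: bottleneck 9, flow now 9.
Augment n0→n2→n3→n4: bottleneck 6, flow now 15.
No augmenting path remains; maximum flow = 15.
By max-flow min-cut, the minimum cut capacity equals the max flow.
In the residual graph, reachable from n0: {n0, n2, n3}.
Min-cut edges: n0→n4 (9), n3→n4 (6); capacity 9 + 6 = 15.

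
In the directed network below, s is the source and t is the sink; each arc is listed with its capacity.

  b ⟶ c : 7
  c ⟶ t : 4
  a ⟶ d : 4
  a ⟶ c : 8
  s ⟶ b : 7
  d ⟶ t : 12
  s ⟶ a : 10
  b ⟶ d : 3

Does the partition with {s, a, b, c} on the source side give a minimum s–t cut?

Given cut capacity: 4 + 3 + 4 = 11.
Augment s→a→c→t: bottleneck 4, flow now 4.
Augment s→a→d→t: bottleneck 4, flow now 8.
Augment s→b→d→t: bottleneck 3, flow now 11.
No augmenting path remains; maximum flow = 11.
Cut capacity 11 equals the max flow, so it is a minimum cut.

Yes — it is a minimum cut (capacity 11).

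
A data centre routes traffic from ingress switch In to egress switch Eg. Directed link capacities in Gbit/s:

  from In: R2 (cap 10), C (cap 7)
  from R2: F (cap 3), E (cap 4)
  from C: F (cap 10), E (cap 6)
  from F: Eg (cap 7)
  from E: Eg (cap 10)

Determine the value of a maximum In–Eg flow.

Augment In→R2→F→Eg: bottleneck 3, flow now 3.
Augment In→R2→E→Eg: bottleneck 4, flow now 7.
Augment In→C→F→Eg: bottleneck 4, flow now 11.
Augment In→C→E→Eg: bottleneck 3, flow now 14.
No augmenting path remains; maximum flow = 14.
In the residual graph, reachable from In: {In, R2}.
Min-cut edges: In→C (7), R2→F (3), R2→E (4); capacity 7 + 3 + 4 = 14.
This cut is saturated, so no flow can exceed 14.

14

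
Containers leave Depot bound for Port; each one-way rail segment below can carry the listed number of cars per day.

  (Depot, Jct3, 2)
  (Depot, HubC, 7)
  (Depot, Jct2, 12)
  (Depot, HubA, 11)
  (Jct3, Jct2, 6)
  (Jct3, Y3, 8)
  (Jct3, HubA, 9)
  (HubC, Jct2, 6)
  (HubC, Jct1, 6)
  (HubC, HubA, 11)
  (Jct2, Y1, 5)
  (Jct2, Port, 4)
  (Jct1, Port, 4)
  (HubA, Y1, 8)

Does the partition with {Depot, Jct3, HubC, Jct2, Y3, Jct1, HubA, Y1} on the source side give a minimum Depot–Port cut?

Given cut capacity: 4 + 4 = 8.
Augment Depot→Jct2→Port: bottleneck 4, flow now 4.
Augment Depot→HubC→Jct1→Port: bottleneck 4, flow now 8.
No augmenting path remains; maximum flow = 8.
Cut capacity 8 equals the max flow, so it is a minimum cut.

Yes — it is a minimum cut (capacity 8).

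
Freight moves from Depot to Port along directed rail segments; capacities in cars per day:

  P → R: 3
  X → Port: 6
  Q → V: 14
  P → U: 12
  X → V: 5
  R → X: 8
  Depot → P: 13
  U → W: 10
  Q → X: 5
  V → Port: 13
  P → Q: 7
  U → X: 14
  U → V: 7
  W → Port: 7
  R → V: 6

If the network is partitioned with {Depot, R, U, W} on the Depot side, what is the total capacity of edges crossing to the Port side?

Edges leaving {Depot, R, U, W}: Depot→P (13), R→V (6), R→X (8), U→V (7), U→X (14), W→Port (7).
Cut capacity = 13 + 6 + 8 + 7 + 14 + 7 = 55.

55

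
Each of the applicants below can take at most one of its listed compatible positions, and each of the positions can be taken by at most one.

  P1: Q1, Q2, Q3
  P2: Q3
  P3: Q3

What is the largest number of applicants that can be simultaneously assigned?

Unit-capacity flow: source→left, listed edges, right→sink; max matching = max flow.
Augmenting path P1→Q1 (+1); matched 1.
Augmenting path P2→Q3 (+1); matched 2.
No augmenting path remains; maximum matching = 2.
König certificate: {P1, Q3} is a vertex cover of size 2 (every listed pair touches it), so no matching can be larger.

2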